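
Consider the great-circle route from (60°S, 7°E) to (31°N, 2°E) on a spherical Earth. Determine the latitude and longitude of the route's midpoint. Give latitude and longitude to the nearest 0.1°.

The haversine formula gives a central angle δ ≈ 1.590 rad (91.1°) between the endpoints.
Interpolate at f = 1/2 with slerp weights a = sin((1−f)δ)/sin δ ≈ 0.714, b = sin(fδ)/sin δ ≈ 0.714.
p = a·p₁ + b·p₂ ≈ (0.966, 0.065, -0.251); φ = arcsin(p_z) ≈ -14.51°, λ = atan2(p_y, p_x) ≈ 3.84°.

≈ (14.5°S, 3.8°E)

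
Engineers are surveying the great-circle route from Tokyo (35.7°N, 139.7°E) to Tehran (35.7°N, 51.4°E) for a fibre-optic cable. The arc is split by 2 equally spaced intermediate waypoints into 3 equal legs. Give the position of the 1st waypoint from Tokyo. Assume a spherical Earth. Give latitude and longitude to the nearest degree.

≈ (44°N, 112°E)

Convert each endpoint to a unit vector on the sphere (x = cos φ cos λ, y = cos φ sin λ, z = sin φ).
The central angle between the endpoints is δ = arccos(p₁·p₂) ≈ 1.202 rad (68.9°).
Interpolate at f = 1/3 with slerp weights a = sin((1−f)δ)/sin δ ≈ 0.770, b = sin(fδ)/sin δ ≈ 0.418.
p = a·p₁ + b·p₂ ≈ (-0.265, 0.670, 0.693); φ = arcsin(p_z) ≈ 43.90°, λ = atan2(p_y, p_x) ≈ 111.59°.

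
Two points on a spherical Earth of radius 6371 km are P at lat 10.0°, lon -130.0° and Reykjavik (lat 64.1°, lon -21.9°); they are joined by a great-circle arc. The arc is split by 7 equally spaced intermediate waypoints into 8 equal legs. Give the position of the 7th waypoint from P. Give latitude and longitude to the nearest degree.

≈ lat 66°, lon -48°

From cos δ = sin φ₁ sin φ₂ + cos φ₁ cos φ₂ cos Δλ, the central angle is δ ≈ 1.548 rad (88.7°).
Interpolate at f = 7/8 with slerp weights a = sin((1−f)δ)/sin δ ≈ 0.192, b = sin(fδ)/sin δ ≈ 0.977.
p = a·p₁ + b·p₂ ≈ (0.274, -0.304, 0.912); φ = arcsin(p_z) ≈ 65.82°, λ = atan2(p_y, p_x) ≈ -47.98°.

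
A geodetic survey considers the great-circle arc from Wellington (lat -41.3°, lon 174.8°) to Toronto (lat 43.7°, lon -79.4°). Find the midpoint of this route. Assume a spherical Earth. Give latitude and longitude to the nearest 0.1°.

From cos δ = sin φ₁ sin φ₂ + cos φ₁ cos φ₂ cos Δλ, the central angle is δ ≈ 2.219 rad (127.1°).
Interpolate at f = 1/2 with slerp weights a = sin((1−f)δ)/sin δ ≈ 1.123, b = sin(fδ)/sin δ ≈ 1.123.
p = a·p₁ + b·p₂ ≈ (-0.691, -0.722, 0.035); φ = arcsin(p_z) ≈ 1.99°, λ = atan2(p_y, p_x) ≈ -133.75°.

≈ lat 2.0°, lon -133.8°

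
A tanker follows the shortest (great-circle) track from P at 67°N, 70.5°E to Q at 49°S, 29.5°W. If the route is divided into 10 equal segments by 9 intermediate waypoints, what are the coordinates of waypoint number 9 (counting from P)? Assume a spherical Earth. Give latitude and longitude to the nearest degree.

From cos δ = sin φ₁ sin φ₂ + cos φ₁ cos φ₂ cos Δλ, the central angle is δ ≈ 2.403 rad (137.7°).
Interpolate at f = 9/10 with slerp weights a = sin((1−f)δ)/sin δ ≈ 0.353, b = sin(fδ)/sin δ ≈ 1.232.
p = a·p₁ + b·p₂ ≈ (0.750, -0.268, -0.605); φ = arcsin(p_z) ≈ -37.22°, λ = atan2(p_y, p_x) ≈ -19.67°.

≈ 37°S, 20°W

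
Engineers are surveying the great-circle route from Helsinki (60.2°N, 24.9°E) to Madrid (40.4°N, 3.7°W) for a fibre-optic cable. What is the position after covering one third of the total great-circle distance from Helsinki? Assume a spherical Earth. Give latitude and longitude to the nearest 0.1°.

Write both endpoints as unit vectors p₁, p₂ with components (cos φ cos λ, cos φ sin λ, sin φ).
The central angle between the endpoints is δ = arccos(p₁·p₂) ≈ 0.463 rad (26.5°).
Interpolate at f = 1/3 with slerp weights a = sin((1−f)δ)/sin δ ≈ 0.680, b = sin(fδ)/sin δ ≈ 0.344.
p = a·p₁ + b·p₂ ≈ (0.568, 0.125, 0.813); φ = arcsin(p_z) ≈ 54.42°, λ = atan2(p_y, p_x) ≈ 12.45°.

≈ 54.4°N, 12.4°E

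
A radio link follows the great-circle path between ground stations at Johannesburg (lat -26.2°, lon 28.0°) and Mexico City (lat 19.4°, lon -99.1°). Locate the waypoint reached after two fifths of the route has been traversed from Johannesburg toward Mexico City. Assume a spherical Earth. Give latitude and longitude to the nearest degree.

≈ lat -13°, lon -26°

The haversine formula gives a central angle δ ≈ 2.288 rad (131.1°) between the endpoints.
Interpolate at f = 2/5 with slerp weights a = sin((1−f)δ)/sin δ ≈ 1.301, b = sin(fδ)/sin δ ≈ 1.052.
p = a·p₁ + b·p₂ ≈ (0.874, -0.431, -0.225); φ = arcsin(p_z) ≈ -13.00°, λ = atan2(p_y, p_x) ≈ -26.28°.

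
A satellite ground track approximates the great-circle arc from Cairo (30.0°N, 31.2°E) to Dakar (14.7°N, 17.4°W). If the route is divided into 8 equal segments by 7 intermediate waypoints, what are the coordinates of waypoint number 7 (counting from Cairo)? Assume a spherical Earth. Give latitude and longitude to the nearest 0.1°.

≈ (17.4°N, 11.9°W)

Write both endpoints as unit vectors p₁, p₂ with components (cos φ cos λ, cos φ sin λ, sin φ).
The central angle between the endpoints is δ = arccos(p₁·p₂) ≈ 0.822 rad (47.1°).
Interpolate at f = 7/8 with slerp weights a = sin((1−f)δ)/sin δ ≈ 0.140, b = sin(fδ)/sin δ ≈ 0.899.
p = a·p₁ + b·p₂ ≈ (0.934, -0.197, 0.298); φ = arcsin(p_z) ≈ 17.35°, λ = atan2(p_y, p_x) ≈ -11.93°.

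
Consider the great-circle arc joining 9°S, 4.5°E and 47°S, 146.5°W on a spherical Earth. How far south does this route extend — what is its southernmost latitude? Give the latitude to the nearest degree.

≈ 68°S

The great circle lies in the plane with unit normal n̂ = (p₁ × p₂)/|p₁ × p₂|.
Here n̂_z ≈ -0.371; the vertex latitude is φ_max = arccos|n̂_z| ≈ 68.2°.
Check via Clairaut: cos φ_max = |cos φ₁| · sin C = cos(9.0°)·sin(157.9°) ≈ 0.371, again giving ≈ 68.2°.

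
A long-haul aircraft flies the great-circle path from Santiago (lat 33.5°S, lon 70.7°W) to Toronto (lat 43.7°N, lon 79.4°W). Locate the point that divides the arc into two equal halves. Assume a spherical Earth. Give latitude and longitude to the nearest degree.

Write both endpoints as unit vectors p₁, p₂ with components (cos φ cos λ, cos φ sin λ, sin φ).
The central angle between the endpoints is δ = arccos(p₁·p₂) ≈ 1.355 rad (77.6°).
Interpolate at f = 1/2 with slerp weights a = sin((1−f)δ)/sin δ ≈ 0.642, b = sin(fδ)/sin δ ≈ 0.642.
p = a·p₁ + b·p₂ ≈ (0.262, -0.961, 0.089); φ = arcsin(p_z) ≈ 5.11°, λ = atan2(p_y, p_x) ≈ -74.74°.

≈ lat 5°N, lon 75°W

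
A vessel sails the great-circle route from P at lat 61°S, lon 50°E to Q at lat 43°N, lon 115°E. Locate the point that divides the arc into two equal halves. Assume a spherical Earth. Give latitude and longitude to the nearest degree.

≈ lat 11°S, lon 90°E

Write both endpoints as unit vectors p₁, p₂ with components (cos φ cos λ, cos φ sin λ, sin φ).
The central angle between the endpoints is δ = arccos(p₁·p₂) ≈ 2.034 rad (116.5°).
Interpolate at f = 1/2 with slerp weights a = sin((1−f)δ)/sin δ ≈ 0.951, b = sin(fδ)/sin δ ≈ 0.951.
p = a·p₁ + b·p₂ ≈ (0.002, 0.983, -0.183); φ = arcsin(p_z) ≈ -10.55°, λ = atan2(p_y, p_x) ≈ 89.86°.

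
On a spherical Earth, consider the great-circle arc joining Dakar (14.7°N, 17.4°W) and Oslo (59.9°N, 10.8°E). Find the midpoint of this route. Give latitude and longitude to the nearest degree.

≈ 38°N, 8°W

Convert each endpoint to a unit vector on the sphere (x = cos φ cos λ, y = cos φ sin λ, z = sin φ).
The central angle between the endpoints is δ = arccos(p₁·p₂) ≈ 0.867 rad (49.7°).
Interpolate at f = 1/2 with slerp weights a = sin((1−f)δ)/sin δ ≈ 0.551, b = sin(fδ)/sin δ ≈ 0.551.
p = a·p₁ + b·p₂ ≈ (0.780, -0.108, 0.616); φ = arcsin(p_z) ≈ 38.06°, λ = atan2(p_y, p_x) ≈ -7.85°.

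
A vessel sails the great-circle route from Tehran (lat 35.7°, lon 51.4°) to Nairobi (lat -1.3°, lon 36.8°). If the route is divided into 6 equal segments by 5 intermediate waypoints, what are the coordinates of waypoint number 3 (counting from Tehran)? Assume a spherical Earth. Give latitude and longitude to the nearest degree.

≈ lat 17°, lon 43°

Convert each endpoint to a unit vector on the sphere (x = cos φ cos λ, y = cos φ sin λ, z = sin φ).
The central angle between the endpoints is δ = arccos(p₁·p₂) ≈ 0.688 rad (39.4°).
Interpolate at f = 3/6 with slerp weights a = sin((1−f)δ)/sin δ ≈ 0.531, b = sin(fδ)/sin δ ≈ 0.531.
p = a·p₁ + b·p₂ ≈ (0.694, 0.655, 0.298); φ = arcsin(p_z) ≈ 17.33°, λ = atan2(p_y, p_x) ≈ 43.34°.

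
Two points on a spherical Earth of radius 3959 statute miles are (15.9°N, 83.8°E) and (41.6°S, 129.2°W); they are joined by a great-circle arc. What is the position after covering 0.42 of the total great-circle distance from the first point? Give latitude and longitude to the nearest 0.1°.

Write both endpoints as unit vectors p₁, p₂ with components (cos φ cos λ, cos φ sin λ, sin φ).
The central angle between the endpoints is δ = arccos(p₁·p₂) ≈ 2.474 rad (141.7°).
Interpolate at f = 0.42 with slerp weights a = sin((1−f)δ)/sin δ ≈ 1.599, b = sin(fδ)/sin δ ≈ 1.391.
p = a·p₁ + b·p₂ ≈ (-0.491, 0.723, -0.486); φ = arcsin(p_z) ≈ -29.05°, λ = atan2(p_y, p_x) ≈ 124.21°.

≈ (29.0°S, 124.2°E)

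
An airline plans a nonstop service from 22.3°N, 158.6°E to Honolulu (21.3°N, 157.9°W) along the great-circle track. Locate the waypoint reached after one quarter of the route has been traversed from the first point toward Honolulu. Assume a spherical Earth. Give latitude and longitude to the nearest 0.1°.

≈ 23.2°N, 169.5°E

Write both endpoints as unit vectors p₁, p₂ with components (cos φ cos λ, cos φ sin λ, sin φ).
The central angle between the endpoints is δ = arccos(p₁·p₂) ≈ 0.703 rad (40.3°).
Interpolate at f = 1/4 with slerp weights a = sin((1−f)δ)/sin δ ≈ 0.778, b = sin(fδ)/sin δ ≈ 0.270.
p = a·p₁ + b·p₂ ≈ (-0.904, 0.168, 0.394); φ = arcsin(p_z) ≈ 23.18°, λ = atan2(p_y, p_x) ≈ 169.47°.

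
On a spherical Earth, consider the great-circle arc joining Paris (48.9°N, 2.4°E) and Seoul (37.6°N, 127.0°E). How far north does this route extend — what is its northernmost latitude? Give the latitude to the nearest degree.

The great circle lies in the plane with unit normal n̂ = (p₁ × p₂)/|p₁ × p₂|.
Here n̂_z ≈ +0.435; the vertex latitude is φ_max = arccos|n̂_z| ≈ 64.2°.

≈ 64°N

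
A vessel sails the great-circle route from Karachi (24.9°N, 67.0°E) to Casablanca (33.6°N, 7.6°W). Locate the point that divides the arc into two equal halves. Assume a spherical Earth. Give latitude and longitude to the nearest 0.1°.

From cos δ = sin φ₁ sin φ₂ + cos φ₁ cos φ₂ cos Δλ, the central angle is δ ≈ 1.122 rad (64.3°).
Interpolate at f = 1/2 with slerp weights a = sin((1−f)δ)/sin δ ≈ 0.591, b = sin(fδ)/sin δ ≈ 0.591.
p = a·p₁ + b·p₂ ≈ (0.697, 0.428, 0.575); φ = arcsin(p_z) ≈ 35.13°, λ = atan2(p_y, p_x) ≈ 31.56°.

≈ 35.1°N, 31.6°E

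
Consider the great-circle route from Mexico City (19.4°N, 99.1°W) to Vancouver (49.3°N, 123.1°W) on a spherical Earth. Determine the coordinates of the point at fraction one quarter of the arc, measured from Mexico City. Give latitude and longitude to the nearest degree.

≈ 27°N, 104°W

Convert each endpoint to a unit vector on the sphere (x = cos φ cos λ, y = cos φ sin λ, z = sin φ).
The central angle between the endpoints is δ = arccos(p₁·p₂) ≈ 0.620 rad (35.5°).
Interpolate at f = 1/4 with slerp weights a = sin((1−f)δ)/sin δ ≈ 0.772, b = sin(fδ)/sin δ ≈ 0.266.
p = a·p₁ + b·p₂ ≈ (-0.210, -0.864, 0.458); φ = arcsin(p_z) ≈ 27.25°, λ = atan2(p_y, p_x) ≈ -103.65°.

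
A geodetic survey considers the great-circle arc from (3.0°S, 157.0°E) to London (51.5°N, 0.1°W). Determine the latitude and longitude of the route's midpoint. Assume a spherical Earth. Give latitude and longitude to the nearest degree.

From cos δ = sin φ₁ sin φ₂ + cos φ₁ cos φ₂ cos Δλ, the central angle is δ ≈ 2.231 rad (127.9°).
Interpolate at f = 1/2 with slerp weights a = sin((1−f)δ)/sin δ ≈ 1.138, b = sin(fδ)/sin δ ≈ 1.138.
p = a·p₁ + b·p₂ ≈ (-0.338, 0.443, 0.831); φ = arcsin(p_z) ≈ 56.17°, λ = atan2(p_y, p_x) ≈ 127.33°.

≈ (56°N, 127°E)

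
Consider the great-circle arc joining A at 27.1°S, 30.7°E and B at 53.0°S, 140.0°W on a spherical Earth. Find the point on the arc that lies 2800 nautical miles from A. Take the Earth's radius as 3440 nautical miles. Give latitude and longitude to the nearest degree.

≈ 73°S, 16°E

Convert each endpoint to a unit vector on the sphere (x = cos φ cos λ, y = cos φ sin λ, z = sin φ).
The central angle between the endpoints is δ = arccos(p₁·p₂) ≈ 1.736 rad (99.5°). The total great-circle distance is δ·R ≈ 1.736 × 3440 ≈ 5973 nmi, so the target fraction is f = 2800/5973 ≈ 0.469.
Interpolate at f ≈ 0.469 with slerp weights a = sin((1−f)δ)/sin δ ≈ 0.808, b = sin(fδ)/sin δ ≈ 0.737.
p = a·p₁ + b·p₂ ≈ (0.279, 0.082, -0.957); φ = arcsin(p_z) ≈ -73.10°, λ = atan2(p_y, p_x) ≈ 16.42°.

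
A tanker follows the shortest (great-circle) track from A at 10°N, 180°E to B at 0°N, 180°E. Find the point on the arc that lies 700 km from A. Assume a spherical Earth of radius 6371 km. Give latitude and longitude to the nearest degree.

≈ 4°N, 180°E

Convert each endpoint to a unit vector on the sphere (x = cos φ cos λ, y = cos φ sin λ, z = sin φ).
The central angle between the endpoints is δ = arccos(p₁·p₂) ≈ 0.175 rad (10.0°). The total great-circle distance is δ·R ≈ 0.175 × 6371 ≈ 1112 km, so the target fraction is f = 700/1112 ≈ 0.630.
Interpolate at f ≈ 0.630 with slerp weights a = sin((1−f)δ)/sin δ ≈ 0.372, b = sin(fδ)/sin δ ≈ 0.631.
p = a·p₁ + b·p₂ ≈ (-0.998, 0.000, 0.065); φ = arcsin(p_z) ≈ 3.70°, λ = atan2(p_y, p_x) ≈ 180.00°.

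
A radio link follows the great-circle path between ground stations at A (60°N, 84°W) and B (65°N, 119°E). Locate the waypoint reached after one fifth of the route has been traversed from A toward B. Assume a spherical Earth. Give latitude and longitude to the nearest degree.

≈ (70°N, 91°W)

The haversine formula gives a central angle δ ≈ 0.939 rad (53.8°) between the endpoints.
Interpolate at f = 1/5 with slerp weights a = sin((1−f)δ)/sin δ ≈ 0.846, b = sin(fδ)/sin δ ≈ 0.231.
p = a·p₁ + b·p₂ ≈ (-0.003, -0.335, 0.942); φ = arcsin(p_z) ≈ 70.42°, λ = atan2(p_y, p_x) ≈ -90.55°.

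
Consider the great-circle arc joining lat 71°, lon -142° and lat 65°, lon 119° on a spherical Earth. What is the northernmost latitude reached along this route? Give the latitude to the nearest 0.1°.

≈ 75.7°

The great circle lies in the plane with unit normal n̂ = (p₁ × p₂)/|p₁ × p₂|.
Here n̂_z ≈ -0.247; the vertex latitude is φ_max = arccos|n̂_z| ≈ 75.7°.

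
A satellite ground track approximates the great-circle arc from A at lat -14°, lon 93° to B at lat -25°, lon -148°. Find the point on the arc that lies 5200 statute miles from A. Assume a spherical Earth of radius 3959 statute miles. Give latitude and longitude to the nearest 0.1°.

≈ lat -35.0°, lon 174.6°

Write both endpoints as unit vectors p₁, p₂ with components (cos φ cos λ, cos φ sin λ, sin φ).
The central angle between the endpoints is δ = arccos(p₁·p₂) ≈ 1.901 rad (108.9°). The total great-circle distance is δ·R ≈ 1.901 × 3959 ≈ 7525 mi, so the target fraction is f = 5200/7525 ≈ 0.691.
Interpolate at f ≈ 0.691 with slerp weights a = sin((1−f)δ)/sin δ ≈ 0.586, b = sin(fδ)/sin δ ≈ 1.022.
p = a·p₁ + b·p₂ ≈ (-0.815, 0.077, -0.574); φ = arcsin(p_z) ≈ -35.01°, λ = atan2(p_y, p_x) ≈ 174.63°.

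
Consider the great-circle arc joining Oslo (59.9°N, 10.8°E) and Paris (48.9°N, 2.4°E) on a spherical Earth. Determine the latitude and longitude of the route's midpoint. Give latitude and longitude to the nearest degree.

≈ (54°N, 6°E)

The haversine formula gives a central angle δ ≈ 0.210 rad (12.0°) between the endpoints.
Interpolate at f = 1/2 with slerp weights a = sin((1−f)δ)/sin δ ≈ 0.503, b = sin(fδ)/sin δ ≈ 0.503.
p = a·p₁ + b·p₂ ≈ (0.578, 0.061, 0.814); φ = arcsin(p_z) ≈ 54.47°, λ = atan2(p_y, p_x) ≈ 6.03°.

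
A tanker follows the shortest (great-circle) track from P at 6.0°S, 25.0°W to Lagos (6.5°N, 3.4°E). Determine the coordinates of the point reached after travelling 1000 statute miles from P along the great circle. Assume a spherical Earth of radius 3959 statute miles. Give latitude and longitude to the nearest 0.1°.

Write both endpoints as unit vectors p₁, p₂ with components (cos φ cos λ, cos φ sin λ, sin φ).
The central angle between the endpoints is δ = arccos(p₁·p₂) ≈ 0.541 rad (31.0°). The total great-circle distance is δ·R ≈ 0.541 × 3959 ≈ 2140 mi, so the target fraction is f = 1000/2140 ≈ 0.467.
Interpolate at f ≈ 0.467 with slerp weights a = sin((1−f)δ)/sin δ ≈ 0.552, b = sin(fδ)/sin δ ≈ 0.486.
p = a·p₁ + b·p₂ ≈ (0.979, -0.203, -0.003); φ = arcsin(p_z) ≈ -0.16°, λ = atan2(p_y, p_x) ≈ -11.73°.

≈ 0.2°S, 11.7°W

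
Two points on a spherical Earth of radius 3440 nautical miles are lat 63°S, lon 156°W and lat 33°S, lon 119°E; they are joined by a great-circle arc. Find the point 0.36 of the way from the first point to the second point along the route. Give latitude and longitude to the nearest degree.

≈ lat 60°S, lon 159°E

Write both endpoints as unit vectors p₁, p₂ with components (cos φ cos λ, cos φ sin λ, sin φ).
The central angle between the endpoints is δ = arccos(p₁·p₂) ≈ 1.026 rad (58.8°).
Interpolate at f = 0.36 with slerp weights a = sin((1−f)δ)/sin δ ≈ 0.714, b = sin(fδ)/sin δ ≈ 0.422.
p = a·p₁ + b·p₂ ≈ (-0.468, 0.178, -0.866); φ = arcsin(p_z) ≈ -59.98°, λ = atan2(p_y, p_x) ≈ 159.18°.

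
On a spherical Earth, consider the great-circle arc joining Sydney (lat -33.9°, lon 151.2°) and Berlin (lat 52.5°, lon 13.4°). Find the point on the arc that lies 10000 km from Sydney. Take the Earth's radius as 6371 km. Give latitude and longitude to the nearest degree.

≈ lat 36°, lon 90°

Write both endpoints as unit vectors p₁, p₂ with components (cos φ cos λ, cos φ sin λ, sin φ).
The central angle between the endpoints is δ = arccos(p₁·p₂) ≈ 2.527 rad (144.8°). The total great-circle distance is δ·R ≈ 2.527 × 6371 ≈ 16097 km, so the target fraction is f = 10000/16097 ≈ 0.621.
Interpolate at f ≈ 0.621 with slerp weights a = sin((1−f)δ)/sin δ ≈ 1.417, b = sin(fδ)/sin δ ≈ 1.733.
p = a·p₁ + b·p₂ ≈ (-0.004, 0.811, 0.585); φ = arcsin(p_z) ≈ 35.79°, λ = atan2(p_y, p_x) ≈ 90.29°.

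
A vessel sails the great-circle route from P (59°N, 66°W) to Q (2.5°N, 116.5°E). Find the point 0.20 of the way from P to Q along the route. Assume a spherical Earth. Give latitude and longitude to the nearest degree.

The haversine formula gives a central angle δ ≈ 2.068 rad (118.5°) between the endpoints.
Interpolate at f = 0.20 with slerp weights a = sin((1−f)δ)/sin δ ≈ 1.134, b = sin(fδ)/sin δ ≈ 0.457.
p = a·p₁ + b·p₂ ≈ (0.034, -0.125, 0.992); φ = arcsin(p_z) ≈ 82.58°, λ = atan2(p_y, p_x) ≈ -74.87°.

≈ (83°N, 75°W)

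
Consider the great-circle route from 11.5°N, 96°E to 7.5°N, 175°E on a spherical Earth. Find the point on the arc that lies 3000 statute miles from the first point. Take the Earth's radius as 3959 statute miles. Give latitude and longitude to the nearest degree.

≈ 12°N, 140°E

Convert each endpoint to a unit vector on the sphere (x = cos φ cos λ, y = cos φ sin λ, z = sin φ).
The central angle between the endpoints is δ = arccos(p₁·p₂) ≈ 1.358 rad (77.8°). The total great-circle distance is δ·R ≈ 1.358 × 3959 ≈ 5375 mi, so the target fraction is f = 3000/5375 ≈ 0.558.
Interpolate at f ≈ 0.558 with slerp weights a = sin((1−f)δ)/sin δ ≈ 0.578, b = sin(fδ)/sin δ ≈ 0.703.
p = a·p₁ + b·p₂ ≈ (-0.754, 0.624, 0.207); φ = arcsin(p_z) ≈ 11.94°, λ = atan2(p_y, p_x) ≈ 140.39°.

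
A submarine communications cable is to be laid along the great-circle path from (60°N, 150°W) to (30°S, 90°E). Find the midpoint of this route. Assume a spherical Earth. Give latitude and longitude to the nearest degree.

≈ (26°N, 125°E)

Convert each endpoint to a unit vector on the sphere (x = cos φ cos λ, y = cos φ sin λ, z = sin φ).
The central angle between the endpoints is δ = arccos(p₁·p₂) ≈ 2.278 rad (130.5°).
Interpolate at f = 1/2 with slerp weights a = sin((1−f)δ)/sin δ ≈ 1.194, b = sin(fδ)/sin δ ≈ 1.194.
p = a·p₁ + b·p₂ ≈ (-0.517, 0.736, 0.437); φ = arcsin(p_z) ≈ 25.92°, λ = atan2(p_y, p_x) ≈ 125.10°.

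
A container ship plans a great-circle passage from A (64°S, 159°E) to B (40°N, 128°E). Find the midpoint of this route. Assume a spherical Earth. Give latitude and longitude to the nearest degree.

≈ (12°S, 139°E)

Write both endpoints as unit vectors p₁, p₂ with components (cos φ cos λ, cos φ sin λ, sin φ).
The central angle between the endpoints is δ = arccos(p₁·p₂) ≈ 1.865 rad (106.9°).
Interpolate at f = 1/2 with slerp weights a = sin((1−f)δ)/sin δ ≈ 0.839, b = sin(fδ)/sin δ ≈ 0.839.
p = a·p₁ + b·p₂ ≈ (-0.739, 0.638, -0.215); φ = arcsin(p_z) ≈ -12.40°, λ = atan2(p_y, p_x) ≈ 139.19°.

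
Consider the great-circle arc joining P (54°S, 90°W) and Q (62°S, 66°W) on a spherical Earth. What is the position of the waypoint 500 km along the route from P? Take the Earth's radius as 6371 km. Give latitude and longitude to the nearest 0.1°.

≈ (56.9°S, 83.9°W)

Write both endpoints as unit vectors p₁, p₂ with components (cos φ cos λ, cos φ sin λ, sin φ).
The central angle between the endpoints is δ = arccos(p₁·p₂) ≈ 0.260 rad (14.9°). The total great-circle distance is δ·R ≈ 0.260 × 6371 ≈ 1656 km, so the target fraction is f = 500/1656 ≈ 0.302.
Interpolate at f ≈ 0.302 with slerp weights a = sin((1−f)δ)/sin δ ≈ 0.702, b = sin(fδ)/sin δ ≈ 0.305.
p = a·p₁ + b·p₂ ≈ (0.058, -0.544, -0.837); φ = arcsin(p_z) ≈ -56.86°, λ = atan2(p_y, p_x) ≈ -83.88°.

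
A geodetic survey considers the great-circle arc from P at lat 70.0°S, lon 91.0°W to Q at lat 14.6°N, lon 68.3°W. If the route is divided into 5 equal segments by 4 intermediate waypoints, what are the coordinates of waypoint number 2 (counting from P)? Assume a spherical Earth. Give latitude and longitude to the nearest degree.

≈ lat 37°S, lon 76°W

Convert each endpoint to a unit vector on the sphere (x = cos φ cos λ, y = cos φ sin λ, z = sin φ).
The central angle between the endpoints is δ = arccos(p₁·p₂) ≈ 1.502 rad (86.1°).
Interpolate at f = 2/5 with slerp weights a = sin((1−f)δ)/sin δ ≈ 0.786, b = sin(fδ)/sin δ ≈ 0.567.
p = a·p₁ + b·p₂ ≈ (0.198, -0.778, -0.596); φ = arcsin(p_z) ≈ -36.57°, λ = atan2(p_y, p_x) ≈ -75.72°.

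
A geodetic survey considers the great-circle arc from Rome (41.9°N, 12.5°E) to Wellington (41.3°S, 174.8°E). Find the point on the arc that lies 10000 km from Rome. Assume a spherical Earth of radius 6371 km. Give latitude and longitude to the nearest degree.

Write both endpoints as unit vectors p₁, p₂ with components (cos φ cos λ, cos φ sin λ, sin φ).
The central angle between the endpoints is δ = arccos(p₁·p₂) ≈ 2.911 rad (166.8°). The total great-circle distance is δ·R ≈ 2.911 × 6371 ≈ 18544 km, so the target fraction is f = 10000/18544 ≈ 0.539.
Interpolate at f ≈ 0.539 with slerp weights a = sin((1−f)δ)/sin δ ≈ 4.256, b = sin(fδ)/sin δ ≈ 4.371.
p = a·p₁ + b·p₂ ≈ (-0.177, 0.983, -0.042); φ = arcsin(p_z) ≈ -2.43°, λ = atan2(p_y, p_x) ≈ 100.23°.

≈ (2°S, 100°E)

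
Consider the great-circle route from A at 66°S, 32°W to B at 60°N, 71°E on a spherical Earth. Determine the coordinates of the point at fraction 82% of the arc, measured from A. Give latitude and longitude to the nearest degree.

≈ 38°N, 47°E

The haversine formula gives a central angle δ ≈ 2.562 rad (146.8°) between the endpoints.
Interpolate at f = 0.82 with slerp weights a = sin((1−f)δ)/sin δ ≈ 0.813, b = sin(fδ)/sin δ ≈ 1.576.
p = a·p₁ + b·p₂ ≈ (0.537, 0.570, 0.622); φ = arcsin(p_z) ≈ 38.47°, λ = atan2(p_y, p_x) ≈ 46.70°.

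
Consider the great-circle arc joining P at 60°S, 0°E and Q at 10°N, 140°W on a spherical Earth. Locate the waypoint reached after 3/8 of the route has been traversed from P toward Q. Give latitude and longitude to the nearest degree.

Convert each endpoint to a unit vector on the sphere (x = cos φ cos λ, y = cos φ sin λ, z = sin φ).
The central angle between the endpoints is δ = arccos(p₁·p₂) ≈ 2.127 rad (121.8°).
Interpolate at f = 3/8 with slerp weights a = sin((1−f)δ)/sin δ ≈ 1.143, b = sin(fδ)/sin δ ≈ 0.842.
p = a·p₁ + b·p₂ ≈ (-0.064, -0.533, -0.844); φ = arcsin(p_z) ≈ -57.52°, λ = atan2(p_y, p_x) ≈ -96.84°.

≈ 58°S, 97°W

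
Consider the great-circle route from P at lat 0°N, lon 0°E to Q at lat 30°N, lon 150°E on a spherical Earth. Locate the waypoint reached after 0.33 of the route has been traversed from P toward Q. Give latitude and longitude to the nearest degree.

≈ lat 33°N, lon 34°E

Write both endpoints as unit vectors p₁, p₂ with components (cos φ cos λ, cos φ sin λ, sin φ).
The central angle between the endpoints is δ = arccos(p₁·p₂) ≈ 2.419 rad (138.6°).
Interpolate at f = 0.33 with slerp weights a = sin((1−f)δ)/sin δ ≈ 1.510, b = sin(fδ)/sin δ ≈ 1.083.
p = a·p₁ + b·p₂ ≈ (0.698, 0.469, 0.541); φ = arcsin(p_z) ≈ 32.77°, λ = atan2(p_y, p_x) ≈ 33.89°.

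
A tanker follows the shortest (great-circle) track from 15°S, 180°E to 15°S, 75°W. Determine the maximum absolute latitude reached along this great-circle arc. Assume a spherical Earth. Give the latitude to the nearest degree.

≈ 24°S

The great circle lies in the plane with unit normal n̂ = (p₁ × p₂)/|p₁ × p₂|.
Here n̂_z ≈ +0.915; the vertex latitude is φ_max = arccos|n̂_z| ≈ 23.8°.
Check via Clairaut: cos φ_max = |cos φ₁| · sin C = cos(15.0°)·sin(108.6°) ≈ 0.915, again giving ≈ 23.8°.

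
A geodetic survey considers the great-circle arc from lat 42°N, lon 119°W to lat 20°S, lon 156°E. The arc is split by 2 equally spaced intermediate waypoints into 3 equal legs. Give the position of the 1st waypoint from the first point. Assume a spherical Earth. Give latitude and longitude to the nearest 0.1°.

Convert each endpoint to a unit vector on the sphere (x = cos φ cos λ, y = cos φ sin λ, z = sin φ).
The central angle between the endpoints is δ = arccos(p₁·p₂) ≈ 1.740 rad (99.7°).
Interpolate at f = 1/3 with slerp weights a = sin((1−f)δ)/sin δ ≈ 0.930, b = sin(fδ)/sin δ ≈ 0.556.
p = a·p₁ + b·p₂ ≈ (-0.812, -0.392, 0.432); φ = arcsin(p_z) ≈ 25.60°, λ = atan2(p_y, p_x) ≈ -154.24°.

≈ lat 25.6°N, lon 154.2°W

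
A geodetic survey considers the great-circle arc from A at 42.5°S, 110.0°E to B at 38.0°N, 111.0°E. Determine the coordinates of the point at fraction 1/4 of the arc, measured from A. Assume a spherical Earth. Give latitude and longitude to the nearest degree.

Write both endpoints as unit vectors p₁, p₂ with components (cos φ cos λ, cos φ sin λ, sin φ).
The central angle between the endpoints is δ = arccos(p₁·p₂) ≈ 1.405 rad (80.5°).
Interpolate at f = 1/4 with slerp weights a = sin((1−f)δ)/sin δ ≈ 0.881, b = sin(fδ)/sin δ ≈ 0.349.
p = a·p₁ + b·p₂ ≈ (-0.321, 0.867, -0.381); φ = arcsin(p_z) ≈ -22.38°, λ = atan2(p_y, p_x) ≈ 110.30°.

≈ 22°S, 110°E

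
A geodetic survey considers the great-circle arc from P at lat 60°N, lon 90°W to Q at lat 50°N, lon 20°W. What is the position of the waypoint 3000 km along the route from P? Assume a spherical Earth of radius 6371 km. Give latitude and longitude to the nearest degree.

≈ lat 57°N, lon 37°W

From cos δ = sin φ₁ sin φ₂ + cos φ₁ cos φ₂ cos Δλ, the central angle is δ ≈ 0.687 rad (39.3°). The total great-circle distance is δ·R ≈ 0.687 × 6371 ≈ 4375 km, so the target fraction is f = 3000/4375 ≈ 0.686.
Interpolate at f ≈ 0.686 with slerp weights a = sin((1−f)δ)/sin δ ≈ 0.338, b = sin(fδ)/sin δ ≈ 0.716.
p = a·p₁ + b·p₂ ≈ (0.432, -0.326, 0.841); φ = arcsin(p_z) ≈ 57.21°, λ = atan2(p_y, p_x) ≈ -37.04°.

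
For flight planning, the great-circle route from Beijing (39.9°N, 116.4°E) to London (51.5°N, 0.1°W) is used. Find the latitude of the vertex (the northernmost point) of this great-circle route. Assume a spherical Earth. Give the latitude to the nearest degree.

≈ 63°N

The great circle lies in the plane with unit normal n̂ = (p₁ × p₂)/|p₁ × p₂|.
Here n̂_z ≈ -0.446; the vertex latitude is φ_max = arccos|n̂_z| ≈ 63.5°.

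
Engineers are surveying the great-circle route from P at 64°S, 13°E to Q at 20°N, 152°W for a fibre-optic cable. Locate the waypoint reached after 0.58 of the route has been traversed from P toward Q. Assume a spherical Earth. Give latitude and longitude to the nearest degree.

Write both endpoints as unit vectors p₁, p₂ with components (cos φ cos λ, cos φ sin λ, sin φ).
The central angle between the endpoints is δ = arccos(p₁·p₂) ≈ 2.354 rad (134.9°).
Interpolate at f = 0.58 with slerp weights a = sin((1−f)δ)/sin δ ≈ 1.178, b = sin(fδ)/sin δ ≈ 1.381.
p = a·p₁ + b·p₂ ≈ (-0.642, -0.493, -0.587); φ = arcsin(p_z) ≈ -35.92°, λ = atan2(p_y, p_x) ≈ -142.50°.

≈ 36°S, 142°W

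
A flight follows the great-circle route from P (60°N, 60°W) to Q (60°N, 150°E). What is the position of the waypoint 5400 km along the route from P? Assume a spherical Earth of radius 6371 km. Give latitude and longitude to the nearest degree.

≈ (69°N, 157°E)

Write both endpoints as unit vectors p₁, p₂ with components (cos φ cos λ, cos φ sin λ, sin φ).
The central angle between the endpoints is δ = arccos(p₁·p₂) ≈ 1.008 rad (57.8°). The total great-circle distance is δ·R ≈ 1.008 × 6371 ≈ 6422 km, so the target fraction is f = 5400/6422 ≈ 0.841.
Interpolate at f ≈ 0.841 with slerp weights a = sin((1−f)δ)/sin δ ≈ 0.189, b = sin(fδ)/sin δ ≈ 0.886.
p = a·p₁ + b·p₂ ≈ (-0.337, 0.140, 0.931); φ = arcsin(p_z) ≈ 68.63°, λ = atan2(p_y, p_x) ≈ 157.45°.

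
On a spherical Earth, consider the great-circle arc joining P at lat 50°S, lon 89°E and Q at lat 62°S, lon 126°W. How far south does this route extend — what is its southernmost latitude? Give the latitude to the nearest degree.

The great circle lies in the plane with unit normal n̂ = (p₁ × p₂)/|p₁ × p₂|.
Here n̂_z ≈ +0.192; the vertex latitude is φ_max = arccos|n̂_z| ≈ 79.0°.

≈ 79°S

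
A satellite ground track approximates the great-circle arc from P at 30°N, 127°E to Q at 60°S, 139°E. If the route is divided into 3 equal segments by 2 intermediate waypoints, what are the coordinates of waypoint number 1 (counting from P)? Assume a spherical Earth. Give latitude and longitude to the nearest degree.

Convert each endpoint to a unit vector on the sphere (x = cos φ cos λ, y = cos φ sin λ, z = sin φ).
The central angle between the endpoints is δ = arccos(p₁·p₂) ≈ 1.580 rad (90.5°).
Interpolate at f = 1/3 with slerp weights a = sin((1−f)δ)/sin δ ≈ 0.869, b = sin(fδ)/sin δ ≈ 0.503.
p = a·p₁ + b·p₂ ≈ (-0.643, 0.766, -0.001); φ = arcsin(p_z) ≈ -0.05°, λ = atan2(p_y, p_x) ≈ 130.00°.

≈ 0°N, 130°E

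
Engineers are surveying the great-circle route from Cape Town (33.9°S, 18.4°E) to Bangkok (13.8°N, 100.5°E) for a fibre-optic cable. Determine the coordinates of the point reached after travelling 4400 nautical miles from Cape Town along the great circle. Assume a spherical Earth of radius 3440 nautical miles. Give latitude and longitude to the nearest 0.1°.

Convert each endpoint to a unit vector on the sphere (x = cos φ cos λ, y = cos φ sin λ, z = sin φ).
The central angle between the endpoints is δ = arccos(p₁·p₂) ≈ 1.593 rad (91.3°). The total great-circle distance is δ·R ≈ 1.593 × 3440 ≈ 5480 nmi, so the target fraction is f = 4400/5480 ≈ 0.803.
Interpolate at f ≈ 0.803 with slerp weights a = sin((1−f)δ)/sin δ ≈ 0.309, b = sin(fδ)/sin δ ≈ 0.958.
p = a·p₁ + b·p₂ ≈ (0.074, 0.996, 0.056); φ = arcsin(p_z) ≈ 3.22°, λ = atan2(p_y, p_x) ≈ 85.76°.

≈ 3.2°N, 85.8°E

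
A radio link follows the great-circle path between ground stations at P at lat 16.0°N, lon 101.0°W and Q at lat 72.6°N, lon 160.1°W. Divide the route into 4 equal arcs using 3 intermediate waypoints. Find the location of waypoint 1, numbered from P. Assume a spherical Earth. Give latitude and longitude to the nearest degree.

Write both endpoints as unit vectors p₁, p₂ with components (cos φ cos λ, cos φ sin λ, sin φ).
The central angle between the endpoints is δ = arccos(p₁·p₂) ≈ 1.148 rad (65.8°).
Interpolate at f = 1/4 with slerp weights a = sin((1−f)δ)/sin δ ≈ 0.832, b = sin(fδ)/sin δ ≈ 0.310.
p = a·p₁ + b·p₂ ≈ (-0.240, -0.816, 0.525); φ = arcsin(p_z) ≈ 31.70°, λ = atan2(p_y, p_x) ≈ -106.37°.

≈ lat 32°N, lon 106°W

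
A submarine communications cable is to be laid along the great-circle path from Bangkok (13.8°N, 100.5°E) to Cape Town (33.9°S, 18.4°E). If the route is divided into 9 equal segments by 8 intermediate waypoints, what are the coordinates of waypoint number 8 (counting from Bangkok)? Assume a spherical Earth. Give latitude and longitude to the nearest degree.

Write both endpoints as unit vectors p₁, p₂ with components (cos φ cos λ, cos φ sin λ, sin φ).
The central angle between the endpoints is δ = arccos(p₁·p₂) ≈ 1.593 rad (91.3°).
Interpolate at f = 8/9 with slerp weights a = sin((1−f)δ)/sin δ ≈ 0.176, b = sin(fδ)/sin δ ≈ 0.988.
p = a·p₁ + b·p₂ ≈ (0.747, 0.427, -0.509); φ = arcsin(p_z) ≈ -30.61°, λ = atan2(p_y, p_x) ≈ 29.75°.

≈ (31°S, 30°E)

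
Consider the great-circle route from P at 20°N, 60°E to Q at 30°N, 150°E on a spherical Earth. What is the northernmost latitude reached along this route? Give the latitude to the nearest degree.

≈ 34°N

The great circle lies in the plane with unit normal n̂ = (p₁ × p₂)/|p₁ × p₂|.
Here n̂_z ≈ +0.826; the vertex latitude is φ_max = arccos|n̂_z| ≈ 34.3°.
Check via Clairaut: cos φ_max = |cos φ₁| · sin C = cos(20.0°)·sin(61.5°) ≈ 0.826, again giving ≈ 34.3°.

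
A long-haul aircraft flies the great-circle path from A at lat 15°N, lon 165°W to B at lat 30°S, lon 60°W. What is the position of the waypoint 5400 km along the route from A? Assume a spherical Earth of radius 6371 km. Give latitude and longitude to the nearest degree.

≈ lat 9°S, lon 122°W

Convert each endpoint to a unit vector on the sphere (x = cos φ cos λ, y = cos φ sin λ, z = sin φ).
The central angle between the endpoints is δ = arccos(p₁·p₂) ≈ 1.924 rad (110.2°). The total great-circle distance is δ·R ≈ 1.924 × 6371 ≈ 12258 km, so the target fraction is f = 5400/12258 ≈ 0.441.
Interpolate at f ≈ 0.441 with slerp weights a = sin((1−f)δ)/sin δ ≈ 0.938, b = sin(fδ)/sin δ ≈ 0.799.
p = a·p₁ + b·p₂ ≈ (-0.529, -0.834, -0.157); φ = arcsin(p_z) ≈ -9.01°, λ = atan2(p_y, p_x) ≈ -122.41°.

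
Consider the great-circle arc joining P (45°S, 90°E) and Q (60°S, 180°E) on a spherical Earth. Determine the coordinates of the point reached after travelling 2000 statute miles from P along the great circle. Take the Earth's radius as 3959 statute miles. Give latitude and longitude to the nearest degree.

From cos δ = sin φ₁ sin φ₂ + cos φ₁ cos φ₂ cos Δλ, the central angle is δ ≈ 0.912 rad (52.2°). The total great-circle distance is δ·R ≈ 0.912 × 3959 ≈ 3610 mi, so the target fraction is f = 2000/3610 ≈ 0.554.
Interpolate at f ≈ 0.554 with slerp weights a = sin((1−f)δ)/sin δ ≈ 0.500, b = sin(fδ)/sin δ ≈ 0.612.
p = a·p₁ + b·p₂ ≈ (-0.306, 0.354, -0.884); φ = arcsin(p_z) ≈ -62.11°, λ = atan2(p_y, p_x) ≈ 130.87°.

≈ (62°S, 131°E)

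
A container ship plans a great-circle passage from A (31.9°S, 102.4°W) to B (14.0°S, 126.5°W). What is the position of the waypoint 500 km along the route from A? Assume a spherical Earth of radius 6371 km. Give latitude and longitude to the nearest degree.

Convert each endpoint to a unit vector on the sphere (x = cos φ cos λ, y = cos φ sin λ, z = sin φ).
The central angle between the endpoints is δ = arccos(p₁·p₂) ≈ 0.495 rad (28.4°). The total great-circle distance is δ·R ≈ 0.495 × 6371 ≈ 3156 km, so the target fraction is f = 500/3156 ≈ 0.158.
Interpolate at f ≈ 0.158 with slerp weights a = sin((1−f)δ)/sin δ ≈ 0.852, b = sin(fδ)/sin δ ≈ 0.165.
p = a·p₁ + b·p₂ ≈ (-0.250, -0.835, -0.490); φ = arcsin(p_z) ≈ -29.34°, λ = atan2(p_y, p_x) ≈ -106.70°.

≈ (29°S, 107°W)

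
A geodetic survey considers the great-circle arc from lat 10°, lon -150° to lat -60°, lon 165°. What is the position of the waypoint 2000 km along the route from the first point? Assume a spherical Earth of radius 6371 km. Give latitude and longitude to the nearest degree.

Write both endpoints as unit vectors p₁, p₂ with components (cos φ cos λ, cos φ sin λ, sin φ).
The central angle between the endpoints is δ = arccos(p₁·p₂) ≈ 1.372 rad (78.6°). The total great-circle distance is δ·R ≈ 1.372 × 6371 ≈ 8739 km, so the target fraction is f = 2000/8739 ≈ 0.229.
Interpolate at f ≈ 0.229 with slerp weights a = sin((1−f)δ)/sin δ ≈ 0.889, b = sin(fδ)/sin δ ≈ 0.315.
p = a·p₁ + b·p₂ ≈ (-0.910, -0.397, -0.118); φ = arcsin(p_z) ≈ -6.80°, λ = atan2(p_y, p_x) ≈ -156.44°.

≈ lat -7°, lon -156°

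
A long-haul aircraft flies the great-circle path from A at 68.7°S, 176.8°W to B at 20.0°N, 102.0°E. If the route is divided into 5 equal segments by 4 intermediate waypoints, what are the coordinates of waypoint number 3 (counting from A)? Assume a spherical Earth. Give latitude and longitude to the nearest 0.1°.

≈ 19.4°S, 117.4°E

Write both endpoints as unit vectors p₁, p₂ with components (cos φ cos λ, cos φ sin λ, sin φ).
The central angle between the endpoints is δ = arccos(p₁·p₂) ≈ 1.840 rad (105.5°).
Interpolate at f = 3/5 with slerp weights a = sin((1−f)δ)/sin δ ≈ 0.697, b = sin(fδ)/sin δ ≈ 0.927.
p = a·p₁ + b·p₂ ≈ (-0.434, 0.838, -0.332); φ = arcsin(p_z) ≈ -19.40°, λ = atan2(p_y, p_x) ≈ 117.37°.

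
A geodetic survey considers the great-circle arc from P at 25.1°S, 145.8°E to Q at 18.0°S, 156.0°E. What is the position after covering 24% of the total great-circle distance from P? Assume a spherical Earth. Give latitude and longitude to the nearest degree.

Write both endpoints as unit vectors p₁, p₂ with components (cos φ cos λ, cos φ sin λ, sin φ).
The central angle between the endpoints is δ = arccos(p₁·p₂) ≈ 0.207 rad (11.8°).
Interpolate at f = 0.24 with slerp weights a = sin((1−f)δ)/sin δ ≈ 0.762, b = sin(fδ)/sin δ ≈ 0.242.
p = a·p₁ + b·p₂ ≈ (-0.781, 0.481, -0.398); φ = arcsin(p_z) ≈ -23.45°, λ = atan2(p_y, p_x) ≈ 148.34°.

≈ 23°S, 148°E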